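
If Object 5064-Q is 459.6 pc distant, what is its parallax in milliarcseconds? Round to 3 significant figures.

2.18 mas

p = 1/d = 1/459.6 = 0.0021758 arcsec.
= 0.0021758 × 1000 = 2.1758 mas.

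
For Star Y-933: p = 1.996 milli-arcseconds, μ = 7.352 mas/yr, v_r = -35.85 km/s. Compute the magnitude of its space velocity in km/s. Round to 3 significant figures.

d = 1/p = 1/0.001996″ = 501 pc.
μ = 7.352 mas/yr = 0.007352 ″/yr.
v_t = 4.740 μ d = 4.740 × 0.007352 × 501 = 17.459 km/s.
v = √(v_r² + v_t²) = √((-35.85)² + 17.459²) = √1590.04 = 39.875 km/s.

39.9 km/s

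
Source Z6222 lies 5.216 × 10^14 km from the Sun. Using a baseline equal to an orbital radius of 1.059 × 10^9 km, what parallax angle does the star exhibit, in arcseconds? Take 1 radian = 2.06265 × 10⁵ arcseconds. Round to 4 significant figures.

0.4188 arcsec

θ ≈ B/d = (1.059 × 10^9) / (5.216 × 10^14) = 2.0303 × 10^-6 rad.
In arcseconds: 2.0303 × 10^-6 × 206265 = 0.41878″.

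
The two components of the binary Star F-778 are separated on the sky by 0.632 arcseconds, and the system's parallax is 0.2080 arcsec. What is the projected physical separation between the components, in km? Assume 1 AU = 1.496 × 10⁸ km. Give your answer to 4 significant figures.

4.546 × 10^8 km

d = 1/p = 1/0.2080″ = 4.8077 pc.
At distance d (pc), an angle of θ arcsec spans θ·d AU: s = 0.632 × 4.8077 = 3.0385 AU.
= 3.0385 × 1.496 × 10⁸ km = 4.5456 × 10^8 km.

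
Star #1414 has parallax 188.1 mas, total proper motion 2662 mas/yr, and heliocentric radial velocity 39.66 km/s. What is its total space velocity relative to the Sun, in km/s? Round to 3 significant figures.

77.9 km/s

d = 1/p = 1/0.1881″ = 5.3163 pc.
μ = 2662 mas/yr = 2.662 ″/yr.
v_t = 4.740 μ d = 4.740 × 2.662 × 5.3163 = 67.08 km/s.
v = √(v_r² + v_t²) = √(39.66² + 67.08²) = √6072.64 = 77.927 km/s.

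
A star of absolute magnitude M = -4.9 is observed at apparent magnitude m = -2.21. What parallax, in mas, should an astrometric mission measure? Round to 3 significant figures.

29.0 mas

m − M = -2.21 − (-4.9) = 2.69.
d = 10^((m−M)/5 + 1) = 10^1.538 = 34.514 pc.
p = 1/d = 1/34.514 = 0.028974 arcsec = 28.974 mas.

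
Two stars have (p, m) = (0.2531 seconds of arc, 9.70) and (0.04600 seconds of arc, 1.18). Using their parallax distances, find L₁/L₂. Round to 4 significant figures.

L₁/L₂ = 1.291 × 10^-5

d₁ = 1/p₁ = 1/0.2531″ = 3.951 pc; d₂ = 1/p₂ = 1/0.04600″ = 21.739 pc.
M₁ = m₁ − 5 log₁₀ d₁ + 5 = 9.70 − 2.9835 + 5 = 11.7165.
M₂ = 1.18 − 6.6862 + 5 = -0.5062.
L₁/L₂ = 10^(0.4(M₂ − M₁)) = 10^(0.4 × (-12.2227)) = 10^(-4.88908) = 0.00001291.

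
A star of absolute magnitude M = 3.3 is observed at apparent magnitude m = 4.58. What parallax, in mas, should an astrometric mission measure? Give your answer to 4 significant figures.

55.46 mas

m − M = 4.58 − 3.3 = 1.28.
d = 10^((m−M)/5 + 1) = 10^1.256 = 18.03 pc.
p = 1/d = 1/18.03 = 0.055463 arcsec = 55.463 mas.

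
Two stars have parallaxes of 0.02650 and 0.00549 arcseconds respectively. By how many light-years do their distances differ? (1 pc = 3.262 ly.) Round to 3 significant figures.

d_A = 1/0.02650″ = 37.736 pc; d_B = 1/0.005490″ = 182.15 pc.
|d_B − d_A| = |182.15 − 37.736| = 144.41 pc = 144.41 × 3.262 ly = 471.07 ly.

471 ly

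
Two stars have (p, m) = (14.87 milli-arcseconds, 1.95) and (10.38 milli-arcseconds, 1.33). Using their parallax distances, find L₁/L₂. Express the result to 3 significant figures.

d₁ = 1/p₁ = 1/0.01487″ = 67.249 pc; d₂ = 1/p₂ = 1/0.01038″ = 96.339 pc.
M₁ = m₁ − 5 log₁₀ d₁ + 5 = 1.95 − 9.1384 + 5 = -2.1884.
M₂ = 1.33 − 9.9190 + 5 = -3.5890.
L₁/L₂ = 10^(0.4(M₂ − M₁)) = 10^(0.4 × (-1.4006)) = 10^(-0.56024) = 0.27527.

L₁/L₂ = 0.275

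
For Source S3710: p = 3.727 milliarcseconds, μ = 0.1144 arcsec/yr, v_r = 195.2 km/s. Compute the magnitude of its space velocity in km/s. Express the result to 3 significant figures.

d = 1/p = 1/0.003727″ = 268.31 pc.
v_t = 4.740 μ d = 4.740 × 0.1144 × 268.31 = 145.49 km/s.
v = √(v_r² + v_t²) = √(195.2² + 145.49²) = √59270.4 = 243.46 km/s.

243 km/s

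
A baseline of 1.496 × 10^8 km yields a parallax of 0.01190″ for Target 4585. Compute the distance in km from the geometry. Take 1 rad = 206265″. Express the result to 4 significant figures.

2.593 × 10^15 km

θ = 0.01190″ = 0.01190/206265 = 5.7693 × 10^-8 rad.
d = B/θ = (1.496 × 10^8) / (5.7693 × 10^-8) = 2.5930 × 10^15 km.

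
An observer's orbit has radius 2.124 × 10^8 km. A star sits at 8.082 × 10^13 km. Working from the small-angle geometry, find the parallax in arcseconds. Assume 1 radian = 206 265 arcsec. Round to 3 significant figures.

θ ≈ B/d = (2.124 × 10^8) / (8.082 × 10^13) = 2.6281 × 10^-6 rad.
In arcseconds: 2.6281 × 10^-6 × 206265 = 0.54209″.

0.542 arcsec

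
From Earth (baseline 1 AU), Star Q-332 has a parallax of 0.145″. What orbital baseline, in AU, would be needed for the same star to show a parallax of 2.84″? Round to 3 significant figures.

Parallax scales linearly with baseline: p ∝ B, so B = p_target / p_Earth × 1 AU.
B = 2.84 / 0.145 = 19.586 AU.

19.6 AU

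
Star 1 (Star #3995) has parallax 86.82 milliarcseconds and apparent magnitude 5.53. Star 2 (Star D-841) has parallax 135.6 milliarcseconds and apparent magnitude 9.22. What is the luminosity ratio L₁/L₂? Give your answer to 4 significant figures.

L₁/L₂ = 72.99

d₁ = 1/p₁ = 1/0.08682″ = 11.518 pc; d₂ = 1/p₂ = 1/0.1356″ = 7.3746 pc.
M₁ = m₁ − 5 log₁₀ d₁ + 5 = 5.53 − 5.3069 + 5 = 5.2231.
M₂ = 9.22 − 4.3387 + 5 = 9.8813.
L₁/L₂ = 10^(0.4(M₂ − M₁)) = 10^(0.4 × 4.6582) = 10^1.86328 = 72.993.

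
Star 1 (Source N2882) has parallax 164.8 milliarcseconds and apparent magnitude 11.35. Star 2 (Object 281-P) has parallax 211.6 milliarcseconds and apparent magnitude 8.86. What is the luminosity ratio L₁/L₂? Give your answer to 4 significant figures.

d₁ = 1/p₁ = 1/0.1648″ = 6.068 pc; d₂ = 1/p₂ = 1/0.2116″ = 4.7259 pc.
M₁ = m₁ − 5 log₁₀ d₁ + 5 = 11.35 − 3.9152 + 5 = 12.4348.
M₂ = 8.86 − 3.3724 + 5 = 10.4876.
L₁/L₂ = 10^(0.4(M₂ − M₁)) = 10^(0.4 × (-1.9472)) = 10^(-0.77888) = 0.16639.

L₁/L₂ = 0.1664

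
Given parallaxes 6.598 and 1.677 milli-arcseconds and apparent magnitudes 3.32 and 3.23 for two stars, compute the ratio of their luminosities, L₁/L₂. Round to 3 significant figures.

d₁ = 1/p₁ = 1/0.006598″ = 151.56 pc; d₂ = 1/p₂ = 1/0.001677″ = 596.3 pc.
M₁ = m₁ − 5 log₁₀ d₁ + 5 = 3.32 − 10.9029 + 5 = -2.5829.
M₂ = 3.23 − 13.8773 + 5 = -5.6473.
L₁/L₂ = 10^(0.4(M₂ − M₁)) = 10^(0.4 × (-3.0644)) = 10^(-1.22576) = 0.059462.

L₁/L₂ = 0.0595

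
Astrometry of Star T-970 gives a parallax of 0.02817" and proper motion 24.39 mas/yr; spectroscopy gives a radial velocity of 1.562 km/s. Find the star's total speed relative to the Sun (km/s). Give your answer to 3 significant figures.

4.39 km/s

d = 1/p = 1/0.02817″ = 35.499 pc.
μ = 24.39 mas/yr = 0.02439 ″/yr.
v_t = 4.740 μ d = 4.740 × 0.02439 × 35.499 = 4.104 km/s.
v = √(v_r² + v_t²) = √(1.562² + 4.104²) = √19.2827 = 4.3912 km/s.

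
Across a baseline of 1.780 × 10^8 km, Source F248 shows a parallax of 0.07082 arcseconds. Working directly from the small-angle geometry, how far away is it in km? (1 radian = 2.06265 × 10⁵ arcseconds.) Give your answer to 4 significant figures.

5.184 × 10^14 km

θ = 0.07082″ = 0.07082/206265 = 3.4334 × 10^-7 rad.
d = B/θ = (1.780 × 10^8) / (3.4334 × 10^-7) = 5.1844 × 10^14 km.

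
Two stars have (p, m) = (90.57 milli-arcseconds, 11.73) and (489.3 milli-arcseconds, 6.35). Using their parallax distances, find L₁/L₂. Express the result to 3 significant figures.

L₁/L₂ = 0.206

d₁ = 1/p₁ = 1/0.09057″ = 11.041 pc; d₂ = 1/p₂ = 1/0.4893″ = 2.0437 pc.
M₁ = m₁ − 5 log₁₀ d₁ + 5 = 11.73 − 5.2150 + 5 = 11.5150.
M₂ = 6.35 − 1.5521 + 5 = 9.7979.
L₁/L₂ = 10^(0.4(M₂ − M₁)) = 10^(0.4 × (-1.7171)) = 10^(-0.68684) = 0.20566.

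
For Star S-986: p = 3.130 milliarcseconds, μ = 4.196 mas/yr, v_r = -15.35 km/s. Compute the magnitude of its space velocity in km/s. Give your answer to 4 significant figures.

d = 1/p = 1/0.003130″ = 319.49 pc.
μ = 4.196 mas/yr = 0.004196 ″/yr.
v_t = 4.740 μ d = 4.740 × 0.004196 × 319.49 = 6.3543 km/s.
v = √(v_r² + v_t²) = √((-15.35)² + 6.3543²) = √276 = 16.613 km/s.

16.61 km/s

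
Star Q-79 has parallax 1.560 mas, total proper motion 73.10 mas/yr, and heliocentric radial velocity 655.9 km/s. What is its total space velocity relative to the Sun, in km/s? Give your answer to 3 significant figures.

d = 1/p = 1/0.001560″ = 641.03 pc.
μ = 73.10 mas/yr = 0.07310 ″/yr.
v_t = 4.740 μ d = 4.740 × 0.07310 × 641.03 = 222.11 km/s.
v = √(v_r² + v_t²) = √(655.9² + 222.11²) = √479538 = 692.49 km/s.

692 km/s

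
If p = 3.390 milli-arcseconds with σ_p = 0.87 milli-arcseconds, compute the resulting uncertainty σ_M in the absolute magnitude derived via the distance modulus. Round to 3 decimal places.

σ_M = 0.557 mag

M = m − 5 log₁₀ d + 5 = m + 5 log₁₀ p + 5, so ∂M/∂p = 5/(p ln 10).
σ_M = (5/ln 10) · (σ_p/p) = 2.1715 × 0.87/3.390 = 2.1715 × 0.25664 = 0.55729.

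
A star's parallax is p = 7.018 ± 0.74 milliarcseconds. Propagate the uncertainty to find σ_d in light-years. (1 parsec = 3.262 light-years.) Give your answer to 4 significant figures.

d = 1/p, so σ_d = σ_p / p².
σ_d = 0.000740 / (0.007018)² = 0.000740 / 0.000049252 = 15.025 pc = 15.025 × 3.262 ly = 49.012 ly.

49.01 ly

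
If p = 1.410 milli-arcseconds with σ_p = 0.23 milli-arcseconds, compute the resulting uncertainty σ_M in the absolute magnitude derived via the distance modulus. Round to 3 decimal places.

σ_M = 0.354 mag

M = m − 5 log₁₀ d + 5 = m + 5 log₁₀ p + 5, so ∂M/∂p = 5/(p ln 10).
σ_M = (5/ln 10) · (σ_p/p) = 2.1715 × 0.23/1.410 = 2.1715 × 0.16312 = 0.35422.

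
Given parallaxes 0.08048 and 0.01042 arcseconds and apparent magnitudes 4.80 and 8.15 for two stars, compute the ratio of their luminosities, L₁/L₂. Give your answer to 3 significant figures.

L₁/L₂ = 0.367

d₁ = 1/p₁ = 1/0.08048″ = 12.425 pc; d₂ = 1/p₂ = 1/0.01042″ = 95.969 pc.
M₁ = m₁ − 5 log₁₀ d₁ + 5 = 4.80 − 5.4715 + 5 = 4.3285.
M₂ = 8.15 − 9.9107 + 5 = 3.2393.
L₁/L₂ = 10^(0.4(M₂ − M₁)) = 10^(0.4 × (-1.0892)) = 10^(-0.43568) = 0.36671.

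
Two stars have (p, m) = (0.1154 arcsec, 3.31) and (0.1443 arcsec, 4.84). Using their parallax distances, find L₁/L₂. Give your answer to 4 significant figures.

d₁ = 1/p₁ = 1/0.1154″ = 8.6655 pc; d₂ = 1/p₂ = 1/0.1443″ = 6.93 pc.
M₁ = m₁ − 5 log₁₀ d₁ + 5 = 3.31 − 4.6890 + 5 = 3.6210.
M₂ = 4.84 − 4.2037 + 5 = 5.6363.
L₁/L₂ = 10^(0.4(M₂ − M₁)) = 10^(0.4 × 2.0153) = 10^0.80612 = 6.3991.

L₁/L₂ = 6.399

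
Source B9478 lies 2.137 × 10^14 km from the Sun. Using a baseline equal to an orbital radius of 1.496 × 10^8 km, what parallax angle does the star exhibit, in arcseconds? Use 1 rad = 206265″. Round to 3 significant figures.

θ ≈ B/d = (1.496 × 10^8) / (2.137 × 10^14) = 7.0005 × 10^-7 rad.
In arcseconds: 7.0005 × 10^-7 × 206265 = 0.1444″.

0.144 arcsec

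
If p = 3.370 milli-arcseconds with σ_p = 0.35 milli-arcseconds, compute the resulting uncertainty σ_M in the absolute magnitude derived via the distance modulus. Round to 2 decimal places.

σ_M = 0.23 mag

M = m − 5 log₁₀ d + 5 = m + 5 log₁₀ p + 5, so ∂M/∂p = 5/(p ln 10).
σ_M = (5/ln 10) · (σ_p/p) = 2.1715 × 0.35/3.370 = 2.1715 × 0.10386 = 0.22553.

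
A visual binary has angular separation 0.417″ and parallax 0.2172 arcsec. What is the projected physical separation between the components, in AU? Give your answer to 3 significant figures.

1.92 AU

d = 1/p = 1/0.2172″ = 4.6041 pc.
At distance d (pc), an angle of θ arcsec spans θ·d AU: s = 0.417 × 4.6041 = 1.9199 AU.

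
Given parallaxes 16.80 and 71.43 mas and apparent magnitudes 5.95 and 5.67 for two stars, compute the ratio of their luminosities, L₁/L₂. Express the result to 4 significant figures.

d₁ = 1/p₁ = 1/0.01680″ = 59.524 pc; d₂ = 1/p₂ = 1/0.07143″ = 14 pc.
M₁ = m₁ − 5 log₁₀ d₁ + 5 = 5.95 − 8.8735 + 5 = 2.0765.
M₂ = 5.67 − 5.7306 + 5 = 4.9394.
L₁/L₂ = 10^(0.4(M₂ − M₁)) = 10^(0.4 × 2.8629) = 10^1.14516 = 13.969.

L₁/L₂ = 13.97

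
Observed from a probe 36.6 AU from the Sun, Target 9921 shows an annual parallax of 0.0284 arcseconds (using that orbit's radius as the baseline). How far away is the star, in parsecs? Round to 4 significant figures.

With baseline B (in AU) and parallax p (in arcsec), d = B/p parsecs.
d = 36.6 / 0.0284 = 1288.7 pc.

1289 pc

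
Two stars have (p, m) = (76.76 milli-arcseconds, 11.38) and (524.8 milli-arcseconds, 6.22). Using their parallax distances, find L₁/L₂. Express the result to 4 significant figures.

L₁/L₂ = 0.4034

d₁ = 1/p₁ = 1/0.07676″ = 13.028 pc; d₂ = 1/p₂ = 1/0.5248″ = 1.9055 pc.
M₁ = m₁ − 5 log₁₀ d₁ + 5 = 11.38 − 5.5744 + 5 = 10.8056.
M₂ = 6.22 − 1.4000 + 5 = 9.8200.
L₁/L₂ = 10^(0.4(M₂ − M₁)) = 10^(0.4 × (-0.9856)) = 10^(-0.39424) = 0.40342.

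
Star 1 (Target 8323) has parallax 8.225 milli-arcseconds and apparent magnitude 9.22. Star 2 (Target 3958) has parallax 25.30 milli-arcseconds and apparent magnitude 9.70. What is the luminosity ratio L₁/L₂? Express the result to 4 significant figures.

d₁ = 1/p₁ = 1/0.008225″ = 121.58 pc; d₂ = 1/p₂ = 1/0.02530″ = 39.526 pc.
M₁ = m₁ − 5 log₁₀ d₁ + 5 = 9.22 − 10.4243 + 5 = 3.7957.
M₂ = 9.70 − 7.9844 + 5 = 6.7156.
L₁/L₂ = 10^(0.4(M₂ − M₁)) = 10^(0.4 × 2.9199) = 10^1.16796 = 14.722.

L₁/L₂ = 14.72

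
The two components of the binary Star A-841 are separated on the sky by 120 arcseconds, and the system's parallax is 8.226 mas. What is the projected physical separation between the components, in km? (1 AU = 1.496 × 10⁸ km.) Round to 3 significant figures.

d = 1/p = 1/0.008226″ = 121.57 pc.
At distance d (pc), an angle of θ arcsec spans θ·d AU: s = 120 × 121.57 = 14588 AU.
= 14588 × 1.496 × 10⁸ km = 2.1824 × 10^12 km.

2.18 × 10^12 km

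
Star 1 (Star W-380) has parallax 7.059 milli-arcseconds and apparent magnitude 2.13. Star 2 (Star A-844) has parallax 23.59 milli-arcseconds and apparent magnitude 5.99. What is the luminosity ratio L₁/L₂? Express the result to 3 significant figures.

L₁/L₂ = 391

d₁ = 1/p₁ = 1/0.007059″ = 141.66 pc; d₂ = 1/p₂ = 1/0.02359″ = 42.391 pc.
M₁ = m₁ − 5 log₁₀ d₁ + 5 = 2.13 − 10.7562 + 5 = -3.6262.
M₂ = 5.99 − 8.1364 + 5 = 2.8536.
L₁/L₂ = 10^(0.4(M₂ − M₁)) = 10^(0.4 × 6.4798) = 10^2.59192 = 390.77.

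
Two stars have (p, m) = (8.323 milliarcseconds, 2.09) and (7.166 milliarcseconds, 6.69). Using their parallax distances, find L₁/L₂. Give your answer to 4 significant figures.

L₁/L₂ = 51.29

d₁ = 1/p₁ = 1/0.008323″ = 120.15 pc; d₂ = 1/p₂ = 1/0.007166″ = 139.55 pc.
M₁ = m₁ − 5 log₁₀ d₁ + 5 = 2.09 − 10.3986 + 5 = -3.3086.
M₂ = 6.69 − 10.7236 + 5 = 0.9664.
L₁/L₂ = 10^(0.4(M₂ − M₁)) = 10^(0.4 × 4.2750) = 10^1.71000 = 51.286.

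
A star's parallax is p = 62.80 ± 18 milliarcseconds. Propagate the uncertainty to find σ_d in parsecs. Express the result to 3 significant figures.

4.56 pc

d = 1/p, so σ_d = σ_p / p².
σ_d = 0.0180 / (0.06280)² = 0.0180 / 0.0039438 = 4.5641 pc.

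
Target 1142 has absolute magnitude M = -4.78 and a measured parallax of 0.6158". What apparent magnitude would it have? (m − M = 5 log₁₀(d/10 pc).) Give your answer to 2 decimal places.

d = 1/p = 1/0.6158″ = 1.6239 pc.
m − M = 5 log₁₀ d − 5 = 5 log₁₀(1.6239) − 5 = 1.0528 − 5 = -3.9472.
m = M + (m − M) = -4.78 + (-3.9472) = -8.73.

m = -8.73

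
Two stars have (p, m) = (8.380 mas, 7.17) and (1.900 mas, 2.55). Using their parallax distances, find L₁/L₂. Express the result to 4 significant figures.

L₁/L₂ = 0.0007295

d₁ = 1/p₁ = 1/0.008380″ = 119.33 pc; d₂ = 1/p₂ = 1/0.001900″ = 526.32 pc.
M₁ = m₁ − 5 log₁₀ d₁ + 5 = 7.17 − 10.3837 + 5 = 1.7863.
M₂ = 2.55 − 13.6062 + 5 = -6.0562.
L₁/L₂ = 10^(0.4(M₂ − M₁)) = 10^(0.4 × (-7.8425)) = 10^(-3.13700) = 0.00072946.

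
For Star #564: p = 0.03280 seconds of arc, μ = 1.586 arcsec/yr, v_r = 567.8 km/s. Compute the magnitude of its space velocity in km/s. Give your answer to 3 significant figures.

612 km/s

d = 1/p = 1/0.03280″ = 30.488 pc.
v_t = 4.740 μ d = 4.740 × 1.586 × 30.488 = 229.2 km/s.
v = √(v_r² + v_t²) = √(567.8² + 229.2²) = √374929 = 612.31 km/s.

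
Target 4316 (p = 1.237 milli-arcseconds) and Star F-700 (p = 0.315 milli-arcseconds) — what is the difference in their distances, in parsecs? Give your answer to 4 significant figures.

2366 pc

d_A = 1/0.001237″ = 808.41 pc; d_B = 1/0.0003150″ = 3174.6 pc.
|d_B − d_A| = |3174.6 − 808.41| = 2366.2 pc.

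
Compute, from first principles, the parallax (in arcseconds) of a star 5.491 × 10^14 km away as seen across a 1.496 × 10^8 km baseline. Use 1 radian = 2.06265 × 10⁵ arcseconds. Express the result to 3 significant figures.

0.0562 arcsec

θ ≈ B/d = (1.496 × 10^8) / (5.491 × 10^14) = 2.7245 × 10^-7 rad.
In arcseconds: 2.7245 × 10^-7 × 206265 = 0.056197″.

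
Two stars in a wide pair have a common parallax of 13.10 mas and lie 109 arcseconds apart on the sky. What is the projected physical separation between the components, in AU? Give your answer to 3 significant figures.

d = 1/p = 1/0.01310″ = 76.336 pc.
At distance d (pc), an angle of θ arcsec spans θ·d AU: s = 109 × 76.336 = 8320.6 AU.

8320 AU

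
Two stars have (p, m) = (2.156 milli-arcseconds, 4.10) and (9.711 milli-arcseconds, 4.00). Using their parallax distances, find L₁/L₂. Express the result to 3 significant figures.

d₁ = 1/p₁ = 1/0.002156″ = 463.82 pc; d₂ = 1/p₂ = 1/0.009711″ = 102.98 pc.
M₁ = m₁ − 5 log₁₀ d₁ + 5 = 4.10 − 13.3317 + 5 = -4.2317.
M₂ = 4.00 − 10.0638 + 5 = -1.0638.
L₁/L₂ = 10^(0.4(M₂ − M₁)) = 10^(0.4 × 3.1679) = 10^1.26716 = 18.5.

L₁/L₂ = 18.5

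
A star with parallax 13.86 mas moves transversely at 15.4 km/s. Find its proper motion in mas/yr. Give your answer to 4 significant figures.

d = 1/p = 1/0.01386″ = 72.15 pc.
μ = v_t / (4.74 d) = 15.4 / (4.74 × 72.15) = 15.4 / 341.99 = 0.045031 ″/yr = 45.031 mas/yr.

45.03 mas/yr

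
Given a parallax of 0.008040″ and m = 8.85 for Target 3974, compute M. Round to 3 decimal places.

d = 1/p = 1/0.008040″ = 124.38 pc.
m − M = 5 log₁₀(124.38) − 5 = 10.4738 − 5 = 5.4738.
M = m − (m − M) = 8.85 − 5.4738 = 3.376.

M = 3.376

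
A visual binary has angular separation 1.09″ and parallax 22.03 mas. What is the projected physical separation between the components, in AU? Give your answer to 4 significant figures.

49.48 AU

d = 1/p = 1/0.02203″ = 45.393 pc.
At distance d (pc), an angle of θ arcsec spans θ·d AU: s = 1.09 × 45.393 = 49.478 AU.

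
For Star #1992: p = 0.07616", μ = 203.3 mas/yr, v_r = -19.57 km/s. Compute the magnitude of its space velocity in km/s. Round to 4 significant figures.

d = 1/p = 1/0.07616″ = 13.13 pc.
μ = 203.3 mas/yr = 0.2033 ″/yr.
v_t = 4.740 μ d = 4.740 × 0.2033 × 13.13 = 12.653 km/s.
v = √(v_r² + v_t²) = √((-19.57)² + 12.653²) = √543.083 = 23.304 km/s.

23.30 km/s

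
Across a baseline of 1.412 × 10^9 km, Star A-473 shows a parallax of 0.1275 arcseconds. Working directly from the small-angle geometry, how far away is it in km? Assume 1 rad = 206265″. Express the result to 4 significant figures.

2.284 × 10^15 km

θ = 0.1275″ = 0.1275/206265 = 6.1814 × 10^-7 rad.
d = B/θ = (1.412 × 10^9) / (6.1814 × 10^-7) = 2.2843 × 10^15 km.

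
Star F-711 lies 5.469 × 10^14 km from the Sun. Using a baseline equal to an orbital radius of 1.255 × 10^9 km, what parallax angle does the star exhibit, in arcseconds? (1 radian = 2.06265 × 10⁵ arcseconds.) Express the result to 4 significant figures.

θ ≈ B/d = (1.255 × 10^9) / (5.469 × 10^14) = 2.2948 × 10^-6 rad.
In arcseconds: 2.2948 × 10^-6 × 206265 = 0.47334″.

0.4733 arcsec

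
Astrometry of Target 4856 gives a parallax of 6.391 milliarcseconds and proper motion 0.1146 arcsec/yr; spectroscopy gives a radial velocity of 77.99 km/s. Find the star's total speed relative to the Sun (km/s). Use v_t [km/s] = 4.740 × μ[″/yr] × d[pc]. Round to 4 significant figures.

115.4 km/s

d = 1/p = 1/0.006391″ = 156.47 pc.
v_t = 4.740 μ d = 4.740 × 0.1146 × 156.47 = 84.995 km/s.
v = √(v_r² + v_t²) = √(77.99² + 84.995²) = √13306.6 = 115.35 km/s.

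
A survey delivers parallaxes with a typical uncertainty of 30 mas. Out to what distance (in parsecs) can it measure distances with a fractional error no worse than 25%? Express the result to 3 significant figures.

σ_d/d = σ_p/p, so the condition is σ_p/p ≤ 0.25, i.e. p ≥ σ_p/0.25.
p_min = 30/0.25 = 120 mas = 0.12 arcsec.
d_max = 1/p_min = 1/0.12 = 8.3333 pc.

8.33 pc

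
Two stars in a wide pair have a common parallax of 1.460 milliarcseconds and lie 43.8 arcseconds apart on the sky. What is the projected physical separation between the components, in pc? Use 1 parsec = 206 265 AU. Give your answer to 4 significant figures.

0.1454 pc

d = 1/p = 1/0.001460″ = 684.93 pc.
At distance d (pc), an angle of θ arcsec spans θ·d AU: s = 43.8 × 684.93 = 30000 AU.
= 30000 / 206265 = 0.14544 pc.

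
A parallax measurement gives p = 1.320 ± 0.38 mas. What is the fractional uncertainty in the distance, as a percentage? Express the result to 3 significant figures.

28.8%

For d = 1/p, |σ_d/d| = |σ_p/p|.
σ_p/p = 0.38 / 1.320 = 0.28788 = 28.788%.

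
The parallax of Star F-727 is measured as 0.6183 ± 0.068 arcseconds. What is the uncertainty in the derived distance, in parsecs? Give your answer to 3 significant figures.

d = 1/p, so σ_d = σ_p / p².
σ_d = 0.0680 / (0.6183)² = 0.0680 / 0.38229 = 0.17788 pc.

0.178 pc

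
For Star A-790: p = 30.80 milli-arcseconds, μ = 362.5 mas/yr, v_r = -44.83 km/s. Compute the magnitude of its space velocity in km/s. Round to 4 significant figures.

d = 1/p = 1/0.03080″ = 32.468 pc.
μ = 362.5 mas/yr = 0.3625 ″/yr.
v_t = 4.740 μ d = 4.740 × 0.3625 × 32.468 = 55.788 km/s.
v = √(v_r² + v_t²) = √((-44.83)² + 55.788²) = √5122.03 = 71.568 km/s.

71.57 km/s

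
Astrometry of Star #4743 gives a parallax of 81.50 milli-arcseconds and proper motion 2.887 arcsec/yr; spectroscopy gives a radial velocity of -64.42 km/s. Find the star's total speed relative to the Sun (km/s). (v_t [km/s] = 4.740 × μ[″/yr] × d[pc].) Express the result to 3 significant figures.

d = 1/p = 1/0.08150″ = 12.27 pc.
v_t = 4.740 μ d = 4.740 × 2.887 × 12.27 = 167.91 km/s.
v = √(v_r² + v_t²) = √((-64.42)² + 167.91²) = √32343.7 = 179.84 km/s.

180 km/s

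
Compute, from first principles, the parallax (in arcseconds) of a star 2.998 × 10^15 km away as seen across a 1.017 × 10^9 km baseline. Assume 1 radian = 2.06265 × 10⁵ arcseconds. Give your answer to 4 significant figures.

θ ≈ B/d = (1.017 × 10^9) / (2.998 × 10^15) = 3.3923 × 10^-7 rad.
In arcseconds: 3.3923 × 10^-7 × 206265 = 0.069971″.

0.06997 arcsec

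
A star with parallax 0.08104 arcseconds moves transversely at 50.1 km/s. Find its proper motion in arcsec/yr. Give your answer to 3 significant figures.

d = 1/p = 1/0.08104″ = 12.34 pc.
μ = v_t / (4.74 d) = 50.1 / (4.74 × 12.34) = 50.1 / 58.492 = 0.85653 ″/yr.

0.857 arcsec/yr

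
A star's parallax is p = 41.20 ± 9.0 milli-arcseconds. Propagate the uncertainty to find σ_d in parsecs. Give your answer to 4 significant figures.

5.302 pc

d = 1/p, so σ_d = σ_p / p².
σ_d = 0.00900 / (0.04120)² = 0.00900 / 0.0016974 = 5.3022 pc.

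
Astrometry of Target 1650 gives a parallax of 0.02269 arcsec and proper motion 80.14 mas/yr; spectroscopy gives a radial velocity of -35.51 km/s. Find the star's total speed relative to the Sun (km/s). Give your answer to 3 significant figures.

d = 1/p = 1/0.02269″ = 44.072 pc.
μ = 80.14 mas/yr = 0.08014 ″/yr.
v_t = 4.740 μ d = 4.740 × 0.08014 × 44.072 = 16.741 km/s.
v = √(v_r² + v_t²) = √((-35.51)² + 16.741²) = √1541.22 = 39.258 km/s.

39.3 km/s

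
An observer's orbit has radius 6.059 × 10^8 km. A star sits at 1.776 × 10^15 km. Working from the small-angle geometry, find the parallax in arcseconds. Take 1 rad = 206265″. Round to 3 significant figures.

θ ≈ B/d = (6.059 × 10^8) / (1.776 × 10^15) = 3.4116 × 10^-7 rad.
In arcseconds: 3.4116 × 10^-7 × 206265 = 0.070369″.

0.0704 arcsec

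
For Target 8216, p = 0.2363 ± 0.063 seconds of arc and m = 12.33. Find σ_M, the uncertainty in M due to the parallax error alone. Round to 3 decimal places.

M = m − 5 log₁₀ d + 5 = m + 5 log₁₀ p + 5, so ∂M/∂p = 5/(p ln 10).
σ_M = (5/ln 10) · (σ_p/p) = 2.1715 × 0.063/0.2363 = 2.1715 × 0.26661 = 0.57894.

σ_M = 0.579 mag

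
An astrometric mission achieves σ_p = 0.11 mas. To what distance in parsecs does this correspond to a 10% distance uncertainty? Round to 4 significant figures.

909.1 pc

σ_d/d = σ_p/p, so the condition is σ_p/p ≤ 0.10, i.e. p ≥ σ_p/0.10.
p_min = 0.11/0.10 = 1.1 mas = 0.0011 arcsec.
d_max = 1/p_min = 1/0.0011 = 909.09 pc.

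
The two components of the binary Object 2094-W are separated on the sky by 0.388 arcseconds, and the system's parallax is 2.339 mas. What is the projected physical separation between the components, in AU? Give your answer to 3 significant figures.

166 AU

d = 1/p = 1/0.002339″ = 427.53 pc.
At distance d (pc), an angle of θ arcsec spans θ·d AU: s = 0.388 × 427.53 = 165.88 AU.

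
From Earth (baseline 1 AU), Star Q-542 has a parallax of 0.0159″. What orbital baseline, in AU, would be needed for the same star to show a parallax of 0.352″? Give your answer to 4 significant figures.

22.14 AU

Parallax scales linearly with baseline: p ∝ B, so B = p_target / p_Earth × 1 AU.
B = 0.352 / 0.0159 = 22.138 AU.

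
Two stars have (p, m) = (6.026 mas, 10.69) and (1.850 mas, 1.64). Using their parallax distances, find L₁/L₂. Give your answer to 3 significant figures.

d₁ = 1/p₁ = 1/0.006026″ = 165.95 pc; d₂ = 1/p₂ = 1/0.001850″ = 540.54 pc.
M₁ = m₁ − 5 log₁₀ d₁ + 5 = 10.69 − 11.0999 + 5 = 4.5901.
M₂ = 1.64 − 13.6641 + 5 = -7.0241.
L₁/L₂ = 10^(0.4(M₂ − M₁)) = 10^(0.4 × (-11.6142)) = 10^(-4.64568) = 0.000022611.

L₁/L₂ = 2.26 × 10^-5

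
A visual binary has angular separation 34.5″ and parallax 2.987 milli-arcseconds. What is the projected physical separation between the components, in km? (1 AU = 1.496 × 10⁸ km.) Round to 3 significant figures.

d = 1/p = 1/0.002987″ = 334.78 pc.
At distance d (pc), an angle of θ arcsec spans θ·d AU: s = 34.5 × 334.78 = 11550 AU.
= 11550 × 1.496 × 10⁸ km = 1.7279 × 10^12 km.

1.73 × 10^12 km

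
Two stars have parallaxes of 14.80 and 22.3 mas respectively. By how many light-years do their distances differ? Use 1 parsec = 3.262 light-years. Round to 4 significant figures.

d_A = 1/0.01480″ = 67.568 pc; d_B = 1/0.02230″ = 44.843 pc.
|d_B − d_A| = |44.843 − 67.568| = 22.725 pc = 22.725 × 3.262 ly = 74.129 ly.

74.13 ly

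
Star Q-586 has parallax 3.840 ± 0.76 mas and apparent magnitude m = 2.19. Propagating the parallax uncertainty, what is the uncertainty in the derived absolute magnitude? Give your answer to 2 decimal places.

σ_M = 0.43 mag

M = m − 5 log₁₀ d + 5 = m + 5 log₁₀ p + 5, so ∂M/∂p = 5/(p ln 10).
σ_M = (5/ln 10) · (σ_p/p) = 2.1715 × 0.76/3.840 = 2.1715 × 0.19792 = 0.42978.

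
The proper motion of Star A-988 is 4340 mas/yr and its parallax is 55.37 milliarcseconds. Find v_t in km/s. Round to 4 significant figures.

371.5 km/s

d = 1/p = 1/0.05537″ = 18.06 pc.
μ = 4340 mas/yr = 4.34 ″/yr.
v_t = 4.74 × μ × d = 4.74 × 4.34 × 18.06 = 371.52 km/s.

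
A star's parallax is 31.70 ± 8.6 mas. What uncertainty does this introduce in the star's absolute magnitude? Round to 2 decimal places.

σ_M = 0.59 mag

M = m − 5 log₁₀ d + 5 = m + 5 log₁₀ p + 5, so ∂M/∂p = 5/(p ln 10).
σ_M = (5/ln 10) · (σ_p/p) = 2.1715 × 8.6/31.70 = 2.1715 × 0.27129 = 0.58911.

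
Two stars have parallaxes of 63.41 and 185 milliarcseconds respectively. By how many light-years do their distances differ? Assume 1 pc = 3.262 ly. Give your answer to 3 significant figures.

33.8 ly

d_A = 1/0.06341″ = 15.77 pc; d_B = 1/0.1850″ = 5.4054 pc.
|d_B − d_A| = |5.4054 − 15.77| = 10.365 pc = 10.365 × 3.262 ly = 33.811 ly.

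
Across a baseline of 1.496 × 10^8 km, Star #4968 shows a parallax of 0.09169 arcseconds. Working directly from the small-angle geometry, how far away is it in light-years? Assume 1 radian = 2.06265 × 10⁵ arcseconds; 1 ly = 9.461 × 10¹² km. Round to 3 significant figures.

35.6 ly

θ = 0.09169″ = 0.09169/206265 = 4.4453 × 10^-7 rad.
d = B/θ = (1.496 × 10^8) / (4.4453 × 10^-7) = 3.3654 × 10^14 km = (3.3654 × 10^14) / (9.461 × 10^12) ly = 35.571 ly.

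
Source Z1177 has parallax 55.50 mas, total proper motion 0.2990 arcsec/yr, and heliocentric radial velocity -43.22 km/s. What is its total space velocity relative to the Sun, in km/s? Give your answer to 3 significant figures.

d = 1/p = 1/0.05550″ = 18.018 pc.
v_t = 4.740 μ d = 4.740 × 0.2990 × 18.018 = 25.536 km/s.
v = √(v_r² + v_t²) = √((-43.22)² + 25.536²) = √2520.06 = 50.2 km/s.

50.2 km/s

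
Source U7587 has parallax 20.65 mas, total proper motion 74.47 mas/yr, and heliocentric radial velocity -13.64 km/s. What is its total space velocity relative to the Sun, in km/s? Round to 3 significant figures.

d = 1/p = 1/0.02065″ = 48.426 pc.
μ = 74.47 mas/yr = 0.07447 ″/yr.
v_t = 4.740 μ d = 4.740 × 0.07447 × 48.426 = 17.094 km/s.
v = √(v_r² + v_t²) = √((-13.64)² + 17.094²) = √478.254 = 21.869 km/s.

21.9 km/s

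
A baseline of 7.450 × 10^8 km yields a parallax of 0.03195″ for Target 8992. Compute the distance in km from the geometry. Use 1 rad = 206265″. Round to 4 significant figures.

4.810 × 10^15 km

θ = 0.03195″ = 0.03195/206265 = 1.5490 × 10^-7 rad.
d = B/θ = (7.450 × 10^8) / (1.5490 × 10^-7) = 4.8096 × 10^15 km.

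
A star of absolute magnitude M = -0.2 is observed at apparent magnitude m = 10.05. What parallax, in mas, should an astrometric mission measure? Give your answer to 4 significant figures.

m − M = 10.05 − (-0.2) = 10.25.
d = 10^((m−M)/5 + 1) = 10^3.050 = 1122 pc.
p = 1/d = 1/1122 = 0.00089127 arcsec = 0.89127 mas.

0.8913 mas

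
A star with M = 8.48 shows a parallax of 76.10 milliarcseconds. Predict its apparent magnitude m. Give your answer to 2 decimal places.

d = 1/p = 1/0.07610″ = 13.141 pc.
m − M = 5 log₁₀ d − 5 = 5 log₁₀(13.141) − 5 = 5.5931 − 5 = 0.5931.
m = M + (m − M) = 8.48 + 0.5931 = 9.07.

m = 9.07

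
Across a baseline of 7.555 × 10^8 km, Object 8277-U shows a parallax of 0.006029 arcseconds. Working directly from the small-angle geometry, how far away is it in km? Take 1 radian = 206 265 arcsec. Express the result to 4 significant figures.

θ = 0.006029″ = 0.006029/206265 = 2.9229 × 10^-8 rad.
d = B/θ = (7.555 × 10^8) / (2.9229 × 10^-8) = 2.5848 × 10^16 km.

2.585 × 10^16 km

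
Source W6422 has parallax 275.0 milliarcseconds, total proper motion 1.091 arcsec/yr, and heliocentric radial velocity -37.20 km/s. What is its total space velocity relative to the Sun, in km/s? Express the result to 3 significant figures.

d = 1/p = 1/0.2750″ = 3.6364 pc.
v_t = 4.740 μ d = 4.740 × 1.091 × 3.6364 = 18.805 km/s.
v = √(v_r² + v_t²) = √((-37.20)² + 18.805²) = √1737.47 = 41.683 km/s.

41.7 km/s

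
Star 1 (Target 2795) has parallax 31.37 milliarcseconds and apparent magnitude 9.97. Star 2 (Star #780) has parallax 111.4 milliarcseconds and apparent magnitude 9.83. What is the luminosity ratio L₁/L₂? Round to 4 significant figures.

L₁/L₂ = 11.09

d₁ = 1/p₁ = 1/0.03137″ = 31.878 pc; d₂ = 1/p₂ = 1/0.1114″ = 8.9767 pc.
M₁ = m₁ − 5 log₁₀ d₁ + 5 = 9.97 − 7.5175 + 5 = 7.4525.
M₂ = 9.83 − 4.7656 + 5 = 10.0644.
L₁/L₂ = 10^(0.4(M₂ − M₁)) = 10^(0.4 × 2.6119) = 10^1.04476 = 11.086.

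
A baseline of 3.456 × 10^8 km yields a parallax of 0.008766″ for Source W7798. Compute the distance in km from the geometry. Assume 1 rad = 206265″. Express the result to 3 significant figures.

θ = 0.008766″ = 0.008766/206265 = 4.2499 × 10^-8 rad.
d = B/θ = (3.456 × 10^8) / (4.2499 × 10^-8) = 8.1320 × 10^15 km.

8.13 × 10^15 km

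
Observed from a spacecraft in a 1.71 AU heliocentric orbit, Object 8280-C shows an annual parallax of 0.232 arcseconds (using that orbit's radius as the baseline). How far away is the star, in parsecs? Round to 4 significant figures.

With baseline B (in AU) and parallax p (in arcsec), d = B/p parsecs.
d = 1.71 / 0.232 = 7.3707 pc.

7.371 pc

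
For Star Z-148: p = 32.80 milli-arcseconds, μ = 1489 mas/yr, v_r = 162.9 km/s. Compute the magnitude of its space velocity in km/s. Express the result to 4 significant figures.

269.9 km/s

d = 1/p = 1/0.03280″ = 30.488 pc.
μ = 1489 mas/yr = 1.489 ″/yr.
v_t = 4.740 μ d = 4.740 × 1.489 × 30.488 = 215.18 km/s.
v = √(v_r² + v_t²) = √(162.9² + 215.18²) = √72838.8 = 269.89 km/s.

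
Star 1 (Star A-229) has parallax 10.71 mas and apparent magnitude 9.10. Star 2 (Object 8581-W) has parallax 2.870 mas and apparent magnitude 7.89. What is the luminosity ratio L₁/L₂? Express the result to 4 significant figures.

d₁ = 1/p₁ = 1/0.01071″ = 93.371 pc; d₂ = 1/p₂ = 1/0.002870″ = 348.43 pc.
M₁ = m₁ − 5 log₁₀ d₁ + 5 = 9.10 − 9.8511 + 5 = 4.2489.
M₂ = 7.89 − 12.7106 + 5 = 0.1794.
L₁/L₂ = 10^(0.4(M₂ − M₁)) = 10^(0.4 × (-4.0695)) = 10^(-1.62780) = 0.023561.

L₁/L₂ = 0.02356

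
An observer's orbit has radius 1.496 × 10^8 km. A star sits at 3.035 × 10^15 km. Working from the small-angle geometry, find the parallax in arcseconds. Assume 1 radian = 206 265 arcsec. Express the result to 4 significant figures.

0.01017 arcsec

θ ≈ B/d = (1.496 × 10^8) / (3.035 × 10^15) = 4.9292 × 10^-8 rad.
In arcseconds: 4.9292 × 10^-8 × 206265 = 0.010167″.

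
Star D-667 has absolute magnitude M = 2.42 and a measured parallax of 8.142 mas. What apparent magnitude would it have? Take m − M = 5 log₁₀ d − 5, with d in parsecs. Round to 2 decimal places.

m = 7.87

d = 1/p = 1/0.008142″ = 122.82 pc.
m − M = 5 log₁₀ d − 5 = 5 log₁₀(122.82) − 5 = 10.4463 − 5 = 5.4463.
m = M + (m − M) = 2.42 + 5.4463 = 7.87.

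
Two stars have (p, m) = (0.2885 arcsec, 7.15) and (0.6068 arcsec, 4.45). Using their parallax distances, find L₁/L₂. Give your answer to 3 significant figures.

L₁/L₂ = 0.368

d₁ = 1/p₁ = 1/0.2885″ = 3.4662 pc; d₂ = 1/p₂ = 1/0.6068″ = 1.648 pc.
M₁ = m₁ − 5 log₁₀ d₁ + 5 = 7.15 − 2.6993 + 5 = 9.4507.
M₂ = 4.45 − 1.0848 + 5 = 8.3652.
L₁/L₂ = 10^(0.4(M₂ − M₁)) = 10^(0.4 × (-1.0855)) = 10^(-0.43420) = 0.36796.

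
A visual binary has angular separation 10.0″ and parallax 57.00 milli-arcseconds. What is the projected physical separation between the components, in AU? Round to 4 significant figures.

175.4 AU

d = 1/p = 1/0.05700″ = 17.544 pc.
At distance d (pc), an angle of θ arcsec spans θ·d AU: s = 10.0 × 17.544 = 175.44 AU.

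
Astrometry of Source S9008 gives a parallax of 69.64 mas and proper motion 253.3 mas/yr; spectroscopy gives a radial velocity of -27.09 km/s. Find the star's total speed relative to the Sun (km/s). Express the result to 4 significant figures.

d = 1/p = 1/0.06964″ = 14.36 pc.
μ = 253.3 mas/yr = 0.2533 ″/yr.
v_t = 4.740 μ d = 4.740 × 0.2533 × 14.36 = 17.241 km/s.
v = √(v_r² + v_t²) = √((-27.09)² + 17.241²) = √1031.12 = 32.111 km/s.

32.11 km/s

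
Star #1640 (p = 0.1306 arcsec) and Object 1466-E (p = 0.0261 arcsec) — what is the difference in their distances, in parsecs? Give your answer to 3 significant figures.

30.7 pc

d_A = 1/0.1306″ = 7.657 pc; d_B = 1/0.02610″ = 38.314 pc.
|d_B − d_A| = |38.314 − 7.657| = 30.657 pc.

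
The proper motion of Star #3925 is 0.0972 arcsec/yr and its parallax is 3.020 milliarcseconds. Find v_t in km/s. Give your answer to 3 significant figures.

d = 1/p = 1/0.003020″ = 331.13 pc.
v_t = 4.74 × μ × d = 4.74 × 0.0972 × 331.13 = 152.56 km/s.

153 km/s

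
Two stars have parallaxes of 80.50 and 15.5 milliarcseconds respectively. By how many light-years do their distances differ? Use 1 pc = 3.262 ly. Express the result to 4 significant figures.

169.9 ly

d_A = 1/0.08050″ = 12.422 pc; d_B = 1/0.01550″ = 64.516 pc.
|d_B − d_A| = |64.516 − 12.422| = 52.094 pc = 52.094 × 3.262 ly = 169.93 ly.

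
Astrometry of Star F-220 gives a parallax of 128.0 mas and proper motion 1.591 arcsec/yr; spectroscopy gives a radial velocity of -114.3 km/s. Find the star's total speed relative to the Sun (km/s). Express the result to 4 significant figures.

128.6 km/s

d = 1/p = 1/0.1280″ = 7.8125 pc.
v_t = 4.740 μ d = 4.740 × 1.591 × 7.8125 = 58.917 km/s.
v = √(v_r² + v_t²) = √((-114.3)² + 58.917²) = √16535.7 = 128.59 km/s.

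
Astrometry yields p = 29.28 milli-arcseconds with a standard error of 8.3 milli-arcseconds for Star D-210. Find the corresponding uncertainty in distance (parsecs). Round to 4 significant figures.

9.681 pc

d = 1/p, so σ_d = σ_p / p².
σ_d = 0.00830 / (0.02928)² = 0.00830 / 0.00085732 = 9.6813 pc.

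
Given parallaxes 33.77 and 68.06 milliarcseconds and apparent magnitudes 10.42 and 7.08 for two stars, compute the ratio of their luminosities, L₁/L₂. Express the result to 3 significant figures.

L₁/L₂ = 0.187

d₁ = 1/p₁ = 1/0.03377″ = 29.612 pc; d₂ = 1/p₂ = 1/0.06806″ = 14.693 pc.
M₁ = m₁ − 5 log₁₀ d₁ + 5 = 10.42 − 7.3573 + 5 = 8.0627.
M₂ = 7.08 − 5.8356 + 5 = 6.2444.
L₁/L₂ = 10^(0.4(M₂ − M₁)) = 10^(0.4 × (-1.8183)) = 10^(-0.72732) = 0.18736.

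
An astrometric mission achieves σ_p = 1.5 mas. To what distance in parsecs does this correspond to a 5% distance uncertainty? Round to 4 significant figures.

σ_d/d = σ_p/p, so the condition is σ_p/p ≤ 0.05, i.e. p ≥ σ_p/0.05.
p_min = 1.5/0.05 = 30 mas = 0.03 arcsec.
d_max = 1/p_min = 1/0.03 = 33.333 pc.

33.33 pc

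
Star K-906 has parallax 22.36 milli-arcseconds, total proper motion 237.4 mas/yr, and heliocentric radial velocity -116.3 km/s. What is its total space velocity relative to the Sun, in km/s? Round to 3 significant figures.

127 km/s

d = 1/p = 1/0.02236″ = 44.723 pc.
μ = 237.4 mas/yr = 0.2374 ″/yr.
v_t = 4.740 μ d = 4.740 × 0.2374 × 44.723 = 50.326 km/s.
v = √(v_r² + v_t²) = √((-116.3)² + 50.326²) = √16058.4 = 126.72 km/s.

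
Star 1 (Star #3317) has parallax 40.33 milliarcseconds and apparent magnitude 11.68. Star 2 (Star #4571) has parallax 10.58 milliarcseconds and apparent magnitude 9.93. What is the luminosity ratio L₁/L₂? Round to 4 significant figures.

d₁ = 1/p₁ = 1/0.04033″ = 24.795 pc; d₂ = 1/p₂ = 1/0.01058″ = 94.518 pc.
M₁ = m₁ − 5 log₁₀ d₁ + 5 = 11.68 − 6.9718 + 5 = 9.7082.
M₂ = 9.93 − 9.8776 + 5 = 5.0524.
L₁/L₂ = 10^(0.4(M₂ − M₁)) = 10^(0.4 × (-4.6558)) = 10^(-1.86232) = 0.01373.

L₁/L₂ = 0.01373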